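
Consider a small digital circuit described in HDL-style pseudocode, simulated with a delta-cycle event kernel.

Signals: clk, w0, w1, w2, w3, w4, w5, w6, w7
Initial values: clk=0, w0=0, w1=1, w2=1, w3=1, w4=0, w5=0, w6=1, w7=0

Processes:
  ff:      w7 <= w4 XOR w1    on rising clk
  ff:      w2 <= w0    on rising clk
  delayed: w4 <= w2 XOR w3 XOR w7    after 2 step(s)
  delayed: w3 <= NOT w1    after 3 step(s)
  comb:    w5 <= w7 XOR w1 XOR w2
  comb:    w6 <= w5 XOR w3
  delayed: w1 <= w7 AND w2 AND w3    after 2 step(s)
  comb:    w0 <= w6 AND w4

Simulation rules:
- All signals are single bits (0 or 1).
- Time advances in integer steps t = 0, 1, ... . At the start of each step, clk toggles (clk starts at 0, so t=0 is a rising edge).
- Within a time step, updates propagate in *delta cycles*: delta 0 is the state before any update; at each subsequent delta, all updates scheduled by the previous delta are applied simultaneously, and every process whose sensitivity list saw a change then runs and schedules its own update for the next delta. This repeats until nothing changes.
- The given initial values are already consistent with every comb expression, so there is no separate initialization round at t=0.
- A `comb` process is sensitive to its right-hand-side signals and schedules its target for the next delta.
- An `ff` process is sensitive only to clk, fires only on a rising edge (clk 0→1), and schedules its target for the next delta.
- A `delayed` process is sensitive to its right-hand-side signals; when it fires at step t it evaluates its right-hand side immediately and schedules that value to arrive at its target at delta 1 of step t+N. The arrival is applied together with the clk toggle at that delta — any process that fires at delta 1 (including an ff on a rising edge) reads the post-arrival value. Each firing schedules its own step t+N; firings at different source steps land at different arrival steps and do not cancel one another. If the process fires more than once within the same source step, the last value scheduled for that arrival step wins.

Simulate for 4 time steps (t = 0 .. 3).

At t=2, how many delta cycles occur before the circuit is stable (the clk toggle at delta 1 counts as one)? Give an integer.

4

[bits: w2,w5,w6,w4,w0,w7,clk,w1,w3]
t=0: Δ0=101000011 Δ1=101000111 Δ2=001001111 | 2Δ
t=1: Δ0=001001111 Δ1=001001011 | 1Δ
t=2: Δ0=001001011 Δ1=001001101 Δ2=011000101 Δ3=000000101 Δ4=001000101 | 4Δ
t=3: Δ0=001000101 Δ1=001000001 | 1Δ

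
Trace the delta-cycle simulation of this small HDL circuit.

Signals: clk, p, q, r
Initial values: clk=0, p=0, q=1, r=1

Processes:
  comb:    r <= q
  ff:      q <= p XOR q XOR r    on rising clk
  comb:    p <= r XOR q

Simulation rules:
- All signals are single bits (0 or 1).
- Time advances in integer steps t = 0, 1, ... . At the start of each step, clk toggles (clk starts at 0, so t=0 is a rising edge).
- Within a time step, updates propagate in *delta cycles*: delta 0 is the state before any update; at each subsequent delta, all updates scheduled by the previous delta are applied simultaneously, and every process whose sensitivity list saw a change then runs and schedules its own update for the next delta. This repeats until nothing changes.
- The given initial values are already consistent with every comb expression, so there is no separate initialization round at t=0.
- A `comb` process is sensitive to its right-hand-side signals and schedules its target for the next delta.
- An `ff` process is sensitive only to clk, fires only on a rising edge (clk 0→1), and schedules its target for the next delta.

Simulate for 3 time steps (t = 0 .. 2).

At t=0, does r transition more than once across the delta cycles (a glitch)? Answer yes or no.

no

[bits: clk,r,p,q]
t=0: Δ0=0101 Δ1=1101 Δ2=1100 Δ3=1010 Δ4=1000 | 4Δ
t=1: Δ0=1000 Δ1=0000 | 1Δ
t=2: Δ0=0000 Δ1=1000 | 1Δ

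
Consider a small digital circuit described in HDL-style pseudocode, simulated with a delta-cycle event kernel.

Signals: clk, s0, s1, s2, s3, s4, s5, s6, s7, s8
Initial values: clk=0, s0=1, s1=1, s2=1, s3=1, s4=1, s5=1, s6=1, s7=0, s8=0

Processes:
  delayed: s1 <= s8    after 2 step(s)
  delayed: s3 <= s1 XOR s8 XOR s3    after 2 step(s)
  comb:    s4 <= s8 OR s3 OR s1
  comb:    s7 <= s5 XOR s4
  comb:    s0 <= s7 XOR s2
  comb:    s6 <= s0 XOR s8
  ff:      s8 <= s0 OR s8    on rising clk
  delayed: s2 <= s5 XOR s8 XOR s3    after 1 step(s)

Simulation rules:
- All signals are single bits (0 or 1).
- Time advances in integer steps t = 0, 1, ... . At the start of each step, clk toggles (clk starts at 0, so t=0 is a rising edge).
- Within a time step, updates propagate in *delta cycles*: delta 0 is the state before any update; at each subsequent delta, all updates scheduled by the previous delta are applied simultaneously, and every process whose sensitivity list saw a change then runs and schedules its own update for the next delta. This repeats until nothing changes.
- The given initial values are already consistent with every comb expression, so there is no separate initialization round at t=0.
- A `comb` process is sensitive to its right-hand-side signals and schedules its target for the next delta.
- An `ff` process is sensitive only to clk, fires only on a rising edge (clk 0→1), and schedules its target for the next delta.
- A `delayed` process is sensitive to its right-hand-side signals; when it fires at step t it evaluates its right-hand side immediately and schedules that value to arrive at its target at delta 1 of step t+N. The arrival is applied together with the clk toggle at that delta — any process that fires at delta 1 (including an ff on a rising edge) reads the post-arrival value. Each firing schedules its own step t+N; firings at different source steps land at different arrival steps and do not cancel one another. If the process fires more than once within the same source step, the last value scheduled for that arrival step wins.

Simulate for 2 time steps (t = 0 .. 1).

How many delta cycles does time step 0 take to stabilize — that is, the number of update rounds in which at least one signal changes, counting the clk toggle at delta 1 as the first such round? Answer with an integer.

[bits: s7,clk,s6,s5,s1,s4,s0,s3,s2,s8]
t=0: Δ0=0011111110 Δ1=0111111110 Δ2=0111111111 Δ3=0101111111 | 3Δ
t=1: Δ0=0101111111 Δ1=0001111111 | 1Δ

3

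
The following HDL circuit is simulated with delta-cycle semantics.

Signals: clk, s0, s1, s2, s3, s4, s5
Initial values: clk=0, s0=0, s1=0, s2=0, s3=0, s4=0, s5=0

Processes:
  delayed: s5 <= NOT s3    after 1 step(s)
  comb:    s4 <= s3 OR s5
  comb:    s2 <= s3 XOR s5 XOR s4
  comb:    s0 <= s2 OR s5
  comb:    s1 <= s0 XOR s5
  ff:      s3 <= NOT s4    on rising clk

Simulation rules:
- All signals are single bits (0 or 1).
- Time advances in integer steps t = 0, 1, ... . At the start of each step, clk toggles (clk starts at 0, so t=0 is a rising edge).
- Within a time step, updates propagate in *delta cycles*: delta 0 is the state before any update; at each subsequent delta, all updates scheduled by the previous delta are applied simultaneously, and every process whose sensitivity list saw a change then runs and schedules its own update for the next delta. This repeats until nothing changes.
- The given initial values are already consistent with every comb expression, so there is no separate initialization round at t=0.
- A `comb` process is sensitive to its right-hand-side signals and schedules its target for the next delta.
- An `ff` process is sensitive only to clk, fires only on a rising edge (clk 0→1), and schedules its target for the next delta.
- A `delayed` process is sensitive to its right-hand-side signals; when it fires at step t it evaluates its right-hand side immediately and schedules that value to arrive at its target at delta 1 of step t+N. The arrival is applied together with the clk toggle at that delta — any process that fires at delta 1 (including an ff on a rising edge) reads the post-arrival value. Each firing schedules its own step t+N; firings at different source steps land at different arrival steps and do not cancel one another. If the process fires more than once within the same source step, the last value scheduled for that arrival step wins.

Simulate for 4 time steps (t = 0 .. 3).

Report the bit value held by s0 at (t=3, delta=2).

t=0 Δ0: s3=0 s1=0 s4=0 s5=0 s2=0 clk=0 s0=0
  Δ1: clk:0→1
  Δ2: s3:0→1
  Δ3: s4:0→1, s2:0→1
  Δ4: s2:1→0, s0:0→1
  Δ5: s1:0→1, s0:1→0
  Δ6: s1:1→0
  (6Δ to stable)
t=1 Δ0: s3=1 s1=0 s4=1 s5=0 s2=0 clk=1 s0=0
  Δ1: clk:1→0
  (1Δ to stable)
t=2 Δ0: s3=1 s1=0 s4=1 s5=0 s2=0 clk=0 s0=0
  Δ1: clk:0→1
  Δ2: s3:1→0
  Δ3: s4:1→0, s2:0→1
  Δ4: s2:1→0, s0:0→1
  Δ5: s1:0→1, s0:1→0
  Δ6: s1:1→0
  (6Δ to stable)
t=3 Δ0: s3=0 s1=0 s4=0 s5=0 s2=0 clk=1 s0=0
  Δ1: s5:0→1, clk:1→0
  Δ2: s1:0→1, s4:0→1, s2:0→1, s0:0→1
  Δ3: s1:1→0, s2:1→0
  (3Δ to stable)

1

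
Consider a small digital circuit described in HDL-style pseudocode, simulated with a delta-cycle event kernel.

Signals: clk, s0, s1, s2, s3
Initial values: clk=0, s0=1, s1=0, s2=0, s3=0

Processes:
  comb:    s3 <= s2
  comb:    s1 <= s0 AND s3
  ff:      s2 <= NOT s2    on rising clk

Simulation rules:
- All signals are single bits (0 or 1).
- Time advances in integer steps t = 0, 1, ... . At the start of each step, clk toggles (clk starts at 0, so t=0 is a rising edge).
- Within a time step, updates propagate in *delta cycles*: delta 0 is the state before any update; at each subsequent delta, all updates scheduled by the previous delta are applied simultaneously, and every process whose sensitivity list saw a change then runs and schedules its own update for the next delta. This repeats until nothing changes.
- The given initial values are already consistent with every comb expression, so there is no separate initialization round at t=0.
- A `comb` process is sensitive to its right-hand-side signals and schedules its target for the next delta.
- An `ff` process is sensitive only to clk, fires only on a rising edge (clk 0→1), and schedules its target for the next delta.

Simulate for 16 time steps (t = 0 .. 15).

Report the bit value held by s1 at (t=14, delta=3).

[bits: s3,clk,s1,s2,s0]
t=0: Δ0=00001 Δ1=01001 Δ2=01011 Δ3=11011 Δ4=11111 | 4Δ
t=1: Δ0=11111 Δ1=10111 | 1Δ
t=2: Δ0=10111 Δ1=11111 Δ2=11101 Δ3=01101 Δ4=01001 | 4Δ
t=3: Δ0=01001 Δ1=00001 | 1Δ
t=4: Δ0=00001 Δ1=01001 Δ2=01011 Δ3=11011 Δ4=11111 | 4Δ
t=5: Δ0=11111 Δ1=10111 | 1Δ
t=6: Δ0=10111 Δ1=11111 Δ2=11101 Δ3=01101 Δ4=01001 | 4Δ
t=7: Δ0=01001 Δ1=00001 | 1Δ
t=8: Δ0=00001 Δ1=01001 Δ2=01011 Δ3=11011 Δ4=11111 | 4Δ
t=9: Δ0=11111 Δ1=10111 | 1Δ
t=10: Δ0=10111 Δ1=11111 Δ2=11101 Δ3=01101 Δ4=01001 | 4Δ
t=11: Δ0=01001 Δ1=00001 | 1Δ
t=12: Δ0=00001 Δ1=01001 Δ2=01011 Δ3=11011 Δ4=11111 | 4Δ
t=13: Δ0=11111 Δ1=10111 | 1Δ
t=14: Δ0=10111 Δ1=11111 Δ2=11101 Δ3=01101 Δ4=01001 | 4Δ
t=15: Δ0=01001 Δ1=00001 | 1Δ

1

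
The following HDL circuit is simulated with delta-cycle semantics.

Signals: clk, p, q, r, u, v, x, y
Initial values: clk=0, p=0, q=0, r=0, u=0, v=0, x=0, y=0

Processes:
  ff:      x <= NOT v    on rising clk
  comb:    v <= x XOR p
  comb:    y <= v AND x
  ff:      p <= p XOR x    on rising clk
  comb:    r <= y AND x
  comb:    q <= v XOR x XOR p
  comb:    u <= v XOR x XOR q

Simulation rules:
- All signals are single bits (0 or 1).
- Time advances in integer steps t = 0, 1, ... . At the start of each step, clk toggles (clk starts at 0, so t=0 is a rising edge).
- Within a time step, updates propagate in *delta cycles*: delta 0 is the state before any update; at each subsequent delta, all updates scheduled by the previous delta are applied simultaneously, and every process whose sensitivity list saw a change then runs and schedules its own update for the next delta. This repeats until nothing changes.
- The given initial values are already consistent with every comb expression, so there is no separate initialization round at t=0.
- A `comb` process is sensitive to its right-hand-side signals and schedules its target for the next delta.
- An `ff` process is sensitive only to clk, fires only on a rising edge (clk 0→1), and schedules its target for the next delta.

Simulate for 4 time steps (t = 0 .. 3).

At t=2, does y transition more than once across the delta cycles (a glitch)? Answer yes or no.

no

[bits: clk,u,x,r,y,q,p,v]
t=0: Δ0=00000000 Δ1=10000000 Δ2=10100000 Δ3=11100101 Δ4=11101001 Δ5=10111001 | 5Δ
t=1: Δ0=10111001 Δ1=00111001 | 1Δ
t=2: Δ0=00111001 Δ1=10111001 Δ2=10011011 Δ3=11000011 | 3Δ
t=3: Δ0=11000011 Δ1=01000011 | 1Δ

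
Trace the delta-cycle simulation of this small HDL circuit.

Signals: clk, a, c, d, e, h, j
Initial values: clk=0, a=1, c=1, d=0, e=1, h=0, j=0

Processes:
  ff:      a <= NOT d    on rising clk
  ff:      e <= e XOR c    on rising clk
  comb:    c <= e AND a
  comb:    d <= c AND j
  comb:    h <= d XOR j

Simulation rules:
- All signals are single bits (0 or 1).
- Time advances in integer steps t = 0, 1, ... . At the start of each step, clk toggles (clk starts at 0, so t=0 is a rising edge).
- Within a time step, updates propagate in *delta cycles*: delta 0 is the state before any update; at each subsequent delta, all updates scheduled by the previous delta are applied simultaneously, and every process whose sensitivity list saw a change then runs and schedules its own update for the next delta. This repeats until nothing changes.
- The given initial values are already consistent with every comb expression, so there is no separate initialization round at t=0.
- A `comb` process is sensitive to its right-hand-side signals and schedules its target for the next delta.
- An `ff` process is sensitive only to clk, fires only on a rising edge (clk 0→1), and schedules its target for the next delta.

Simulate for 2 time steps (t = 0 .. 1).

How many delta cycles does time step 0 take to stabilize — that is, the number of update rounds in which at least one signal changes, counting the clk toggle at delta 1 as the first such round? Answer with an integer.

3

t=0 Δ0: e=1 h=0 j=0 d=0 c=1 clk=0 a=1
  Δ1: clk:0→1
  Δ2: e:1→0
  Δ3: c:1→0
  (3Δ to stable)
t=1 Δ0: e=0 h=0 j=0 d=0 c=0 clk=1 a=1
  Δ1: clk:1→0
  (1Δ to stable)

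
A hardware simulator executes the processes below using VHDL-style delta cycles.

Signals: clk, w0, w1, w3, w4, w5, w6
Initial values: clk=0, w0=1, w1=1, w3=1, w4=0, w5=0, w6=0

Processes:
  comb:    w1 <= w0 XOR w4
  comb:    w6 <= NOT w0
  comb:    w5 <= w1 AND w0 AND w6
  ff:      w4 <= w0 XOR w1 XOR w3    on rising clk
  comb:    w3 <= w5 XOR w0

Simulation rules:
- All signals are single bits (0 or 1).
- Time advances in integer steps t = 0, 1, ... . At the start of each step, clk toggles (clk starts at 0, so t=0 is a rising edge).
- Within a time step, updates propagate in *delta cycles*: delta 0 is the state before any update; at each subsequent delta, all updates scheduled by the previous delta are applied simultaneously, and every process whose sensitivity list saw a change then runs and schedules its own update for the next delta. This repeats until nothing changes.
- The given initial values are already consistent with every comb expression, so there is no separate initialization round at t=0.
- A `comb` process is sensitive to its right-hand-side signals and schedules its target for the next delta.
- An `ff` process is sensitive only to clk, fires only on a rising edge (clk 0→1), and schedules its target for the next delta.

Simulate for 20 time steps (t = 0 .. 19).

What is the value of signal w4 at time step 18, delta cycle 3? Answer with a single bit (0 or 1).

0

t0.Δ0 w6=0 w3=1 w4=0 w1=1 w5=0 clk=0 w0=1
t0.Δ1 w6=0 w3=1 w4=0 w1=1 w5=0 clk=1 w0=1
t0.Δ2 w6=0 w3=1 w4=1 w1=1 w5=0 clk=1 w0=1
t0.Δ3 w6=0 w3=1 w4=1 w1=0 w5=0 clk=1 w0=1
t1.Δ0 w6=0 w3=1 w4=1 w1=0 w5=0 clk=1 w0=1
t1.Δ1 w6=0 w3=1 w4=1 w1=0 w5=0 clk=0 w0=1
t2.Δ0 w6=0 w3=1 w4=1 w1=0 w5=0 clk=0 w0=1
t2.Δ1 w6=0 w3=1 w4=1 w1=0 w5=0 clk=1 w0=1
t2.Δ2 w6=0 w3=1 w4=0 w1=0 w5=0 clk=1 w0=1
t2.Δ3 w6=0 w3=1 w4=0 w1=1 w5=0 clk=1 w0=1
t3.Δ0 w6=0 w3=1 w4=0 w1=1 w5=0 clk=1 w0=1
t3.Δ1 w6=0 w3=1 w4=0 w1=1 w5=0 clk=0 w0=1
t4.Δ0 w6=0 w3=1 w4=0 w1=1 w5=0 clk=0 w0=1
t4.Δ1 w6=0 w3=1 w4=0 w1=1 w5=0 clk=1 w0=1
t4.Δ2 w6=0 w3=1 w4=1 w1=1 w5=0 clk=1 w0=1
t4.Δ3 w6=0 w3=1 w4=1 w1=0 w5=0 clk=1 w0=1
t5.Δ0 w6=0 w3=1 w4=1 w1=0 w5=0 clk=1 w0=1
t5.Δ1 w6=0 w3=1 w4=1 w1=0 w5=0 clk=0 w0=1
t6.Δ0 w6=0 w3=1 w4=1 w1=0 w5=0 clk=0 w0=1
t6.Δ1 w6=0 w3=1 w4=1 w1=0 w5=0 clk=1 w0=1
t6.Δ2 w6=0 w3=1 w4=0 w1=0 w5=0 clk=1 w0=1
t6.Δ3 w6=0 w3=1 w4=0 w1=1 w5=0 clk=1 w0=1
t7.Δ0 w6=0 w3=1 w4=0 w1=1 w5=0 clk=1 w0=1
t7.Δ1 w6=0 w3=1 w4=0 w1=1 w5=0 clk=0 w0=1
t8.Δ0 w6=0 w3=1 w4=0 w1=1 w5=0 clk=0 w0=1
t8.Δ1 w6=0 w3=1 w4=0 w1=1 w5=0 clk=1 w0=1
t8.Δ2 w6=0 w3=1 w4=1 w1=1 w5=0 clk=1 w0=1
t8.Δ3 w6=0 w3=1 w4=1 w1=0 w5=0 clk=1 w0=1
t9.Δ0 w6=0 w3=1 w4=1 w1=0 w5=0 clk=1 w0=1
t9.Δ1 w6=0 w3=1 w4=1 w1=0 w5=0 clk=0 w0=1
t10.Δ0 w6=0 w3=1 w4=1 w1=0 w5=0 clk=0 w0=1
t10.Δ1 w6=0 w3=1 w4=1 w1=0 w5=0 clk=1 w0=1
t10.Δ2 w6=0 w3=1 w4=0 w1=0 w5=0 clk=1 w0=1
t10.Δ3 w6=0 w3=1 w4=0 w1=1 w5=0 clk=1 w0=1
t11.Δ0 w6=0 w3=1 w4=0 w1=1 w5=0 clk=1 w0=1
t11.Δ1 w6=0 w3=1 w4=0 w1=1 w5=0 clk=0 w0=1
t12.Δ0 w6=0 w3=1 w4=0 w1=1 w5=0 clk=0 w0=1
t12.Δ1 w6=0 w3=1 w4=0 w1=1 w5=0 clk=1 w0=1
t12.Δ2 w6=0 w3=1 w4=1 w1=1 w5=0 clk=1 w0=1
t12.Δ3 w6=0 w3=1 w4=1 w1=0 w5=0 clk=1 w0=1
t13.Δ0 w6=0 w3=1 w4=1 w1=0 w5=0 clk=1 w0=1
t13.Δ1 w6=0 w3=1 w4=1 w1=0 w5=0 clk=0 w0=1
t14.Δ0 w6=0 w3=1 w4=1 w1=0 w5=0 clk=0 w0=1
t14.Δ1 w6=0 w3=1 w4=1 w1=0 w5=0 clk=1 w0=1
t14.Δ2 w6=0 w3=1 w4=0 w1=0 w5=0 clk=1 w0=1
t14.Δ3 w6=0 w3=1 w4=0 w1=1 w5=0 clk=1 w0=1
t15.Δ0 w6=0 w3=1 w4=0 w1=1 w5=0 clk=1 w0=1
t15.Δ1 w6=0 w3=1 w4=0 w1=1 w5=0 clk=0 w0=1
t16.Δ0 w6=0 w3=1 w4=0 w1=1 w5=0 clk=0 w0=1
t16.Δ1 w6=0 w3=1 w4=0 w1=1 w5=0 clk=1 w0=1
t16.Δ2 w6=0 w3=1 w4=1 w1=1 w5=0 clk=1 w0=1
t16.Δ3 w6=0 w3=1 w4=1 w1=0 w5=0 clk=1 w0=1
t17.Δ0 w6=0 w3=1 w4=1 w1=0 w5=0 clk=1 w0=1
t17.Δ1 w6=0 w3=1 w4=1 w1=0 w5=0 clk=0 w0=1
t18.Δ0 w6=0 w3=1 w4=1 w1=0 w5=0 clk=0 w0=1
t18.Δ1 w6=0 w3=1 w4=1 w1=0 w5=0 clk=1 w0=1
t18.Δ2 w6=0 w3=1 w4=0 w1=0 w5=0 clk=1 w0=1
t18.Δ3 w6=0 w3=1 w4=0 w1=1 w5=0 clk=1 w0=1
t19.Δ0 w6=0 w3=1 w4=0 w1=1 w5=0 clk=1 w0=1
t19.Δ1 w6=0 w3=1 w4=0 w1=1 w5=0 clk=0 w0=1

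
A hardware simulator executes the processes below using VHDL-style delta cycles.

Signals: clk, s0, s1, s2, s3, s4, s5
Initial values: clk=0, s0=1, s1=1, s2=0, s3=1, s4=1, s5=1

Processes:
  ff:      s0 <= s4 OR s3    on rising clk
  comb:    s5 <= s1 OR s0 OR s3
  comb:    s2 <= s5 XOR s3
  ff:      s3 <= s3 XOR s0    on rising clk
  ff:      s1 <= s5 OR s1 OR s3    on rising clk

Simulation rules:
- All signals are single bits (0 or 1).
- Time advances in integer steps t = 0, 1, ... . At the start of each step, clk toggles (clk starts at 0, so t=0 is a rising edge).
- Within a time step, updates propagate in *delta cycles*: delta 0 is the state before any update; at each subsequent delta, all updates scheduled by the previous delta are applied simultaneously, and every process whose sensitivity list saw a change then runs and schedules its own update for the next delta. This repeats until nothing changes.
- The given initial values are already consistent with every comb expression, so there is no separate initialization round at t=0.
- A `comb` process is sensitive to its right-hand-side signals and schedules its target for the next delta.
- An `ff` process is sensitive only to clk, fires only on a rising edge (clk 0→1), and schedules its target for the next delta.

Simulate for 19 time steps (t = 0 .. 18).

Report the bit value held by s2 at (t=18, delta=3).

[bits: s0,s4,s3,s5,clk,s1,s2]
t=0: Δ0=1111010 Δ1=1111110 Δ2=1101110 Δ3=1101111 | 3Δ
t=1: Δ0=1101111 Δ1=1101011 | 1Δ
t=2: Δ0=1101011 Δ1=1101111 Δ2=1111111 Δ3=1111110 | 3Δ
t=3: Δ0=1111110 Δ1=1111010 | 1Δ
t=4: Δ0=1111010 Δ1=1111110 Δ2=1101110 Δ3=1101111 | 3Δ
t=5: Δ0=1101111 Δ1=1101011 | 1Δ
t=6: Δ0=1101011 Δ1=1101111 Δ2=1111111 Δ3=1111110 | 3Δ
t=7: Δ0=1111110 Δ1=1111010 | 1Δ
t=8: Δ0=1111010 Δ1=1111110 Δ2=1101110 Δ3=1101111 | 3Δ
t=9: Δ0=1101111 Δ1=1101011 | 1Δ
t=10: Δ0=1101011 Δ1=1101111 Δ2=1111111 Δ3=1111110 | 3Δ
t=11: Δ0=1111110 Δ1=1111010 | 1Δ
t=12: Δ0=1111010 Δ1=1111110 Δ2=1101110 Δ3=1101111 | 3Δ
t=13: Δ0=1101111 Δ1=1101011 | 1Δ
t=14: Δ0=1101011 Δ1=1101111 Δ2=1111111 Δ3=1111110 | 3Δ
t=15: Δ0=1111110 Δ1=1111010 | 1Δ
t=16: Δ0=1111010 Δ1=1111110 Δ2=1101110 Δ3=1101111 | 3Δ
t=17: Δ0=1101111 Δ1=1101011 | 1Δ
t=18: Δ0=1101011 Δ1=1101111 Δ2=1111111 Δ3=1111110 | 3Δ

0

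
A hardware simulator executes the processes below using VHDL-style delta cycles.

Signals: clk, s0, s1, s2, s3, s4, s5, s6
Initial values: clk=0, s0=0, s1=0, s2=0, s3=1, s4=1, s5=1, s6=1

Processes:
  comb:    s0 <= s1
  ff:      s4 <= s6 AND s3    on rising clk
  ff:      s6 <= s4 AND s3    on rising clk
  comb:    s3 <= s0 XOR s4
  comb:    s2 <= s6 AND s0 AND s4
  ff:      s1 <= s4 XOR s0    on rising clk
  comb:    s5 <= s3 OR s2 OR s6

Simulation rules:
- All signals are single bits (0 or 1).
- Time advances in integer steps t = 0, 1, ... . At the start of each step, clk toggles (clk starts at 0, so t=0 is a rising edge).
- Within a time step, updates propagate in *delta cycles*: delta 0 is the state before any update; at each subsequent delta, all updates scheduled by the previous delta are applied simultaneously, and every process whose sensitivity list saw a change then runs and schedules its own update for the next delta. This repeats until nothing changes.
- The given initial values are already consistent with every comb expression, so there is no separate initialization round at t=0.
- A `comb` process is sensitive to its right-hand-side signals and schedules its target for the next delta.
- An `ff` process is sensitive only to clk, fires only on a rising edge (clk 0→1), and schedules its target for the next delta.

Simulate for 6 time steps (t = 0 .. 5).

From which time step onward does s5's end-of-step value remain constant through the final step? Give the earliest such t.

2

t0.Δ0 s3=1 s5=1 s4=1 s0=0 clk=0 s2=0 s6=1 s1=0
t0.Δ1 s3=1 s5=1 s4=1 s0=0 clk=1 s2=0 s6=1 s1=0
t0.Δ2 s3=1 s5=1 s4=1 s0=0 clk=1 s2=0 s6=1 s1=1
t0.Δ3 s3=1 s5=1 s4=1 s0=1 clk=1 s2=0 s6=1 s1=1
t0.Δ4 s3=0 s5=1 s4=1 s0=1 clk=1 s2=1 s6=1 s1=1
t1.Δ0 s3=0 s5=1 s4=1 s0=1 clk=1 s2=1 s6=1 s1=1
t1.Δ1 s3=0 s5=1 s4=1 s0=1 clk=0 s2=1 s6=1 s1=1
t2.Δ0 s3=0 s5=1 s4=1 s0=1 clk=0 s2=1 s6=1 s1=1
t2.Δ1 s3=0 s5=1 s4=1 s0=1 clk=1 s2=1 s6=1 s1=1
t2.Δ2 s3=0 s5=1 s4=0 s0=1 clk=1 s2=1 s6=0 s1=0
t2.Δ3 s3=1 s5=1 s4=0 s0=0 clk=1 s2=0 s6=0 s1=0
t2.Δ4 s3=0 s5=1 s4=0 s0=0 clk=1 s2=0 s6=0 s1=0
t2.Δ5 s3=0 s5=0 s4=0 s0=0 clk=1 s2=0 s6=0 s1=0
t3.Δ0 s3=0 s5=0 s4=0 s0=0 clk=1 s2=0 s6=0 s1=0
t3.Δ1 s3=0 s5=0 s4=0 s0=0 clk=0 s2=0 s6=0 s1=0
t4.Δ0 s3=0 s5=0 s4=0 s0=0 clk=0 s2=0 s6=0 s1=0
t4.Δ1 s3=0 s5=0 s4=0 s0=0 clk=1 s2=0 s6=0 s1=0
t5.Δ0 s3=0 s5=0 s4=0 s0=0 clk=1 s2=0 s6=0 s1=0
t5.Δ1 s3=0 s5=0 s4=0 s0=0 clk=0 s2=0 s6=0 s1=0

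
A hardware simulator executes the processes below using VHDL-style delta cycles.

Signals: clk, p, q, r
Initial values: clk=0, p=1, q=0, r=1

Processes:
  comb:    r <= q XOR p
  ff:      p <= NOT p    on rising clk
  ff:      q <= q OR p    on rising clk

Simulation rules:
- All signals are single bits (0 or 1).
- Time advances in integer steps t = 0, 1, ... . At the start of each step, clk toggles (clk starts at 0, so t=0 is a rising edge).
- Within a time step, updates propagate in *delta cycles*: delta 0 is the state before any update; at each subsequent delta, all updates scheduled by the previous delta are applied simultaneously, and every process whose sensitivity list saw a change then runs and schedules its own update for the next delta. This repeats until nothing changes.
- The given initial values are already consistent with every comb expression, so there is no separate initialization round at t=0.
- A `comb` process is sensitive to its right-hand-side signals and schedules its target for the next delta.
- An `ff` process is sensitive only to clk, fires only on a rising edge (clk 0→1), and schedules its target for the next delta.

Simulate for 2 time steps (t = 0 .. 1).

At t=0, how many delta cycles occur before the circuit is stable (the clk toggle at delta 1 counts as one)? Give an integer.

t0.Δ0 r=1 p=1 q=0 clk=0
t0.Δ1 r=1 p=1 q=0 clk=1
t0.Δ2 r=1 p=0 q=1 clk=1
t1.Δ0 r=1 p=0 q=1 clk=1
t1.Δ1 r=1 p=0 q=1 clk=0

2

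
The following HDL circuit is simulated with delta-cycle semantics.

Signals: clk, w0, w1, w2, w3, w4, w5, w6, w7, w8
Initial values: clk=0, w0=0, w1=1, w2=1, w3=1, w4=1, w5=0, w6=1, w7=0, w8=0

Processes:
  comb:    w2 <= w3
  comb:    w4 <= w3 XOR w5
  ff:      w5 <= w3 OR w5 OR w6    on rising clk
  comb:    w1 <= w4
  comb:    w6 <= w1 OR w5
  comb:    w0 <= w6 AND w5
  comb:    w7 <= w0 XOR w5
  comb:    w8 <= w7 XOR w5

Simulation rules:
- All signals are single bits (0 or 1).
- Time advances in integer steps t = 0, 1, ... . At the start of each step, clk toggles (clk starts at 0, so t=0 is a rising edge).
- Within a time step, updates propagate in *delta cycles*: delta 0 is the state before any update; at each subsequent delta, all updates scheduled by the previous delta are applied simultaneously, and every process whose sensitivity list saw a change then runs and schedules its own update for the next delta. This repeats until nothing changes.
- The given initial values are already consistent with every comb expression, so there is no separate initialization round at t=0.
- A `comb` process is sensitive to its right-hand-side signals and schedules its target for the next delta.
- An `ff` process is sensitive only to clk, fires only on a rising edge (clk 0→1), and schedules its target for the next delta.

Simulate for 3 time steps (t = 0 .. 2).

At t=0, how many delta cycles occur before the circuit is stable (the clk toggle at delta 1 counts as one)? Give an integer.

5

t0.Δ0 clk=0 w2=1 w1=1 w7=0 w4=1 w6=1 w5=0 w8=0 w3=1 w0=0
t0.Δ1 clk=1 w2=1 w1=1 w7=0 w4=1 w6=1 w5=0 w8=0 w3=1 w0=0
t0.Δ2 clk=1 w2=1 w1=1 w7=0 w4=1 w6=1 w5=1 w8=0 w3=1 w0=0
t0.Δ3 clk=1 w2=1 w1=1 w7=1 w4=0 w6=1 w5=1 w8=1 w3=1 w0=1
t0.Δ4 clk=1 w2=1 w1=0 w7=0 w4=0 w6=1 w5=1 w8=0 w3=1 w0=1
t0.Δ5 clk=1 w2=1 w1=0 w7=0 w4=0 w6=1 w5=1 w8=1 w3=1 w0=1
t1.Δ0 clk=1 w2=1 w1=0 w7=0 w4=0 w6=1 w5=1 w8=1 w3=1 w0=1
t1.Δ1 clk=0 w2=1 w1=0 w7=0 w4=0 w6=1 w5=1 w8=1 w3=1 w0=1
t2.Δ0 clk=0 w2=1 w1=0 w7=0 w4=0 w6=1 w5=1 w8=1 w3=1 w0=1
t2.Δ1 clk=1 w2=1 w1=0 w7=0 w4=0 w6=1 w5=1 w8=1 w3=1 w0=1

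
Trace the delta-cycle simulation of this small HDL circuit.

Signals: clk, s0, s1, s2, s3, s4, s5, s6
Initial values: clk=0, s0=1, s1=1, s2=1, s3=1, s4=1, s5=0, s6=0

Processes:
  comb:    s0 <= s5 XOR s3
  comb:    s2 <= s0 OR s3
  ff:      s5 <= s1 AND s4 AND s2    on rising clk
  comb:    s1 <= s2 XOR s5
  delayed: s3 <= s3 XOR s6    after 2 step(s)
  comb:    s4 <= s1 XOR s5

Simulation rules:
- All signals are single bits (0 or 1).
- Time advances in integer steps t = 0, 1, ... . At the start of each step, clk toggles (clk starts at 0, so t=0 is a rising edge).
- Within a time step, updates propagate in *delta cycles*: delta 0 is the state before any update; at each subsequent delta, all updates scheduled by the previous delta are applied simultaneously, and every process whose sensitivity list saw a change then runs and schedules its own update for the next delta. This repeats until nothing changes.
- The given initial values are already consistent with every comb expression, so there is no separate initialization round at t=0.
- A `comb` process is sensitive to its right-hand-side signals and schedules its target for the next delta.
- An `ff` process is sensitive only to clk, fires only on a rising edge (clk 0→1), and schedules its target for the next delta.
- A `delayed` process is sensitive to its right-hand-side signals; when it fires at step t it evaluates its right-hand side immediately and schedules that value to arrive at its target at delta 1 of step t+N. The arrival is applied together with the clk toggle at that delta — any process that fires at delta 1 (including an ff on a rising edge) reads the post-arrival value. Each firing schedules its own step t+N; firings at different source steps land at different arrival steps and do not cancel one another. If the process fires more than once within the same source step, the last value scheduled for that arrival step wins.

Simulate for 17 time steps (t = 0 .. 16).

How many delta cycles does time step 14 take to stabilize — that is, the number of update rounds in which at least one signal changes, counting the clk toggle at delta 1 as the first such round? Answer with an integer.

4

t0.Δ0 s6=0 s1=1 s2=1 s3=1 s4=1 clk=0 s0=1 s5=0
t0.Δ1 s6=0 s1=1 s2=1 s3=1 s4=1 clk=1 s0=1 s5=0
t0.Δ2 s6=0 s1=1 s2=1 s3=1 s4=1 clk=1 s0=1 s5=1
t0.Δ3 s6=0 s1=0 s2=1 s3=1 s4=0 clk=1 s0=0 s5=1
t0.Δ4 s6=0 s1=0 s2=1 s3=1 s4=1 clk=1 s0=0 s5=1
t1.Δ0 s6=0 s1=0 s2=1 s3=1 s4=1 clk=1 s0=0 s5=1
t1.Δ1 s6=0 s1=0 s2=1 s3=1 s4=1 clk=0 s0=0 s5=1
t2.Δ0 s6=0 s1=0 s2=1 s3=1 s4=1 clk=0 s0=0 s5=1
t2.Δ1 s6=0 s1=0 s2=1 s3=1 s4=1 clk=1 s0=0 s5=1
t2.Δ2 s6=0 s1=0 s2=1 s3=1 s4=1 clk=1 s0=0 s5=0
t2.Δ3 s6=0 s1=1 s2=1 s3=1 s4=0 clk=1 s0=1 s5=0
t2.Δ4 s6=0 s1=1 s2=1 s3=1 s4=1 clk=1 s0=1 s5=0
t3.Δ0 s6=0 s1=1 s2=1 s3=1 s4=1 clk=1 s0=1 s5=0
t3.Δ1 s6=0 s1=1 s2=1 s3=1 s4=1 clk=0 s0=1 s5=0
t4.Δ0 s6=0 s1=1 s2=1 s3=1 s4=1 clk=0 s0=1 s5=0
t4.Δ1 s6=0 s1=1 s2=1 s3=1 s4=1 clk=1 s0=1 s5=0
t4.Δ2 s6=0 s1=1 s2=1 s3=1 s4=1 clk=1 s0=1 s5=1
t4.Δ3 s6=0 s1=0 s2=1 s3=1 s4=0 clk=1 s0=0 s5=1
t4.Δ4 s6=0 s1=0 s2=1 s3=1 s4=1 clk=1 s0=0 s5=1
t5.Δ0 s6=0 s1=0 s2=1 s3=1 s4=1 clk=1 s0=0 s5=1
t5.Δ1 s6=0 s1=0 s2=1 s3=1 s4=1 clk=0 s0=0 s5=1
t6.Δ0 s6=0 s1=0 s2=1 s3=1 s4=1 clk=0 s0=0 s5=1
t6.Δ1 s6=0 s1=0 s2=1 s3=1 s4=1 clk=1 s0=0 s5=1
t6.Δ2 s6=0 s1=0 s2=1 s3=1 s4=1 clk=1 s0=0 s5=0
t6.Δ3 s6=0 s1=1 s2=1 s3=1 s4=0 clk=1 s0=1 s5=0
t6.Δ4 s6=0 s1=1 s2=1 s3=1 s4=1 clk=1 s0=1 s5=0
t7.Δ0 s6=0 s1=1 s2=1 s3=1 s4=1 clk=1 s0=1 s5=0
t7.Δ1 s6=0 s1=1 s2=1 s3=1 s4=1 clk=0 s0=1 s5=0
t8.Δ0 s6=0 s1=1 s2=1 s3=1 s4=1 clk=0 s0=1 s5=0
t8.Δ1 s6=0 s1=1 s2=1 s3=1 s4=1 clk=1 s0=1 s5=0
t8.Δ2 s6=0 s1=1 s2=1 s3=1 s4=1 clk=1 s0=1 s5=1
t8.Δ3 s6=0 s1=0 s2=1 s3=1 s4=0 clk=1 s0=0 s5=1
t8.Δ4 s6=0 s1=0 s2=1 s3=1 s4=1 clk=1 s0=0 s5=1
t9.Δ0 s6=0 s1=0 s2=1 s3=1 s4=1 clk=1 s0=0 s5=1
t9.Δ1 s6=0 s1=0 s2=1 s3=1 s4=1 clk=0 s0=0 s5=1
t10.Δ0 s6=0 s1=0 s2=1 s3=1 s4=1 clk=0 s0=0 s5=1
t10.Δ1 s6=0 s1=0 s2=1 s3=1 s4=1 clk=1 s0=0 s5=1
t10.Δ2 s6=0 s1=0 s2=1 s3=1 s4=1 clk=1 s0=0 s5=0
t10.Δ3 s6=0 s1=1 s2=1 s3=1 s4=0 clk=1 s0=1 s5=0
t10.Δ4 s6=0 s1=1 s2=1 s3=1 s4=1 clk=1 s0=1 s5=0
t11.Δ0 s6=0 s1=1 s2=1 s3=1 s4=1 clk=1 s0=1 s5=0
t11.Δ1 s6=0 s1=1 s2=1 s3=1 s4=1 clk=0 s0=1 s5=0
t12.Δ0 s6=0 s1=1 s2=1 s3=1 s4=1 clk=0 s0=1 s5=0
t12.Δ1 s6=0 s1=1 s2=1 s3=1 s4=1 clk=1 s0=1 s5=0
t12.Δ2 s6=0 s1=1 s2=1 s3=1 s4=1 clk=1 s0=1 s5=1
t12.Δ3 s6=0 s1=0 s2=1 s3=1 s4=0 clk=1 s0=0 s5=1
t12.Δ4 s6=0 s1=0 s2=1 s3=1 s4=1 clk=1 s0=0 s5=1
t13.Δ0 s6=0 s1=0 s2=1 s3=1 s4=1 clk=1 s0=0 s5=1
t13.Δ1 s6=0 s1=0 s2=1 s3=1 s4=1 clk=0 s0=0 s5=1
t14.Δ0 s6=0 s1=0 s2=1 s3=1 s4=1 clk=0 s0=0 s5=1
t14.Δ1 s6=0 s1=0 s2=1 s3=1 s4=1 clk=1 s0=0 s5=1
t14.Δ2 s6=0 s1=0 s2=1 s3=1 s4=1 clk=1 s0=0 s5=0
t14.Δ3 s6=0 s1=1 s2=1 s3=1 s4=0 clk=1 s0=1 s5=0
t14.Δ4 s6=0 s1=1 s2=1 s3=1 s4=1 clk=1 s0=1 s5=0
t15.Δ0 s6=0 s1=1 s2=1 s3=1 s4=1 clk=1 s0=1 s5=0
t15.Δ1 s6=0 s1=1 s2=1 s3=1 s4=1 clk=0 s0=1 s5=0
t16.Δ0 s6=0 s1=1 s2=1 s3=1 s4=1 clk=0 s0=1 s5=0
t16.Δ1 s6=0 s1=1 s2=1 s3=1 s4=1 clk=1 s0=1 s5=0
t16.Δ2 s6=0 s1=1 s2=1 s3=1 s4=1 clk=1 s0=1 s5=1
t16.Δ3 s6=0 s1=0 s2=1 s3=1 s4=0 clk=1 s0=0 s5=1
t16.Δ4 s6=0 s1=0 s2=1 s3=1 s4=1 clk=1 s0=0 s5=1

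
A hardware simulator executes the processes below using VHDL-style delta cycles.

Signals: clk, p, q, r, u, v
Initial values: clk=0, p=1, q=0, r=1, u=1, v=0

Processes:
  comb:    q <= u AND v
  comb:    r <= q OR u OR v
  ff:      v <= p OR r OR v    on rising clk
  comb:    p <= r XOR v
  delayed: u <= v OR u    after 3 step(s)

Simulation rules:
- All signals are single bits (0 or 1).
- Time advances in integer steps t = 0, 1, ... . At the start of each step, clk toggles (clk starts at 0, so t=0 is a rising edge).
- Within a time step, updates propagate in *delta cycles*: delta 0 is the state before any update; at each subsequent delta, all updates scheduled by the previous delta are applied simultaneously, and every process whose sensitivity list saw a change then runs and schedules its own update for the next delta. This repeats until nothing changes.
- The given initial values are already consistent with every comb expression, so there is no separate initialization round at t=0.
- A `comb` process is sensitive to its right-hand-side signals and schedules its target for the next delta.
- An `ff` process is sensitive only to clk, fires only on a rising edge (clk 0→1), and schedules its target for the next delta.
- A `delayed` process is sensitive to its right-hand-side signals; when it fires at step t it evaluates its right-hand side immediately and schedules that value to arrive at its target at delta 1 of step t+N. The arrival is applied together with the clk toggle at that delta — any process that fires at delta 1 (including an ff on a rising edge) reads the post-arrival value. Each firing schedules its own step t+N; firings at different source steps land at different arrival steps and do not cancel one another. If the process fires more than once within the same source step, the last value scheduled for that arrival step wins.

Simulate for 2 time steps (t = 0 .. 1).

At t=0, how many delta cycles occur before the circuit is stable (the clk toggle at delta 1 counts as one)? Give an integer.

3

t0.Δ0 p=1 q=0 clk=0 u=1 v=0 r=1
t0.Δ1 p=1 q=0 clk=1 u=1 v=0 r=1
t0.Δ2 p=1 q=0 clk=1 u=1 v=1 r=1
t0.Δ3 p=0 q=1 clk=1 u=1 v=1 r=1
t1.Δ0 p=0 q=1 clk=1 u=1 v=1 r=1
t1.Δ1 p=0 q=1 clk=0 u=1 v=1 r=1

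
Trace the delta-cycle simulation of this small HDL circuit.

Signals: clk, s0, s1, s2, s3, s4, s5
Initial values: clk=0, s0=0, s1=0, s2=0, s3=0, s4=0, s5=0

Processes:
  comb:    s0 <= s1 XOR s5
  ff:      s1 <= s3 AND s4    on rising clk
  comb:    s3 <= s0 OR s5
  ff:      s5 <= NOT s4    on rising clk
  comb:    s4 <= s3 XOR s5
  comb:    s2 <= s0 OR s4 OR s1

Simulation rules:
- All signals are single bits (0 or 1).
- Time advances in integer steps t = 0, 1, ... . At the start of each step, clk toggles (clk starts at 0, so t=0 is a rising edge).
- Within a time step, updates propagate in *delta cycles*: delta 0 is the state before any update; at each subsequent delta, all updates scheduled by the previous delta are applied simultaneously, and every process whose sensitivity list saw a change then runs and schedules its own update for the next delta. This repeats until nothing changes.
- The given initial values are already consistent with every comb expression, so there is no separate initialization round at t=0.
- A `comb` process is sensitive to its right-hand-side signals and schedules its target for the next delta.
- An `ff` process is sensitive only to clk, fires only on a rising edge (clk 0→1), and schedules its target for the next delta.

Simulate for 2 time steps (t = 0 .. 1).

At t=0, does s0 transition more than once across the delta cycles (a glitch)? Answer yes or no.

t0.Δ0 s4=0 s3=0 s1=0 s0=0 s2=0 s5=0 clk=0
t0.Δ1 s4=0 s3=0 s1=0 s0=0 s2=0 s5=0 clk=1
t0.Δ2 s4=0 s3=0 s1=0 s0=0 s2=0 s5=1 clk=1
t0.Δ3 s4=1 s3=1 s1=0 s0=1 s2=0 s5=1 clk=1
t0.Δ4 s4=0 s3=1 s1=0 s0=1 s2=1 s5=1 clk=1
t1.Δ0 s4=0 s3=1 s1=0 s0=1 s2=1 s5=1 clk=1
t1.Δ1 s4=0 s3=1 s1=0 s0=1 s2=1 s5=1 clk=0

no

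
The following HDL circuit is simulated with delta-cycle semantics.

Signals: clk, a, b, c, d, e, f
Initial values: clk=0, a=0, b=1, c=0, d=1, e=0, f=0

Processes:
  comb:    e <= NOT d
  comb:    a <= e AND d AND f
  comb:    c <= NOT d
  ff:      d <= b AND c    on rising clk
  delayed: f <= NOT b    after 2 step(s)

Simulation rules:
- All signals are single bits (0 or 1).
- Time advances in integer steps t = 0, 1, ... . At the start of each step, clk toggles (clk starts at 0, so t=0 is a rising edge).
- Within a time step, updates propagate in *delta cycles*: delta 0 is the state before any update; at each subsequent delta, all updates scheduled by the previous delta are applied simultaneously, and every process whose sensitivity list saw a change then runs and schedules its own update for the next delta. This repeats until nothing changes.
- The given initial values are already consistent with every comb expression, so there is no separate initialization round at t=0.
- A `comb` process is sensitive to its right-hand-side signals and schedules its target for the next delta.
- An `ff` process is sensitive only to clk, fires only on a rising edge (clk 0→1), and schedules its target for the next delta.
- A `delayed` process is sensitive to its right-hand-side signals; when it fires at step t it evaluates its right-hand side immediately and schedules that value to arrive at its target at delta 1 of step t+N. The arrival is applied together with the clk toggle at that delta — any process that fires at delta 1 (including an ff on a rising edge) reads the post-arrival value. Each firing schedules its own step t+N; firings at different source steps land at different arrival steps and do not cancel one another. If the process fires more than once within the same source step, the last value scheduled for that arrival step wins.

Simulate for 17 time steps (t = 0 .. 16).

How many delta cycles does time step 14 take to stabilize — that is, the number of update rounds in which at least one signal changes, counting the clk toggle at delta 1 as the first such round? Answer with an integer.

[bits: c,e,f,a,clk,d,b]
t=0: Δ0=0000011 Δ1=0000111 Δ2=0000101 Δ3=1100101 | 3Δ
t=1: Δ0=1100101 Δ1=1100001 | 1Δ
t=2: Δ0=1100001 Δ1=1100101 Δ2=1100111 Δ3=0000111 | 3Δ
t=3: Δ0=0000111 Δ1=0000011 | 1Δ
t=4: Δ0=0000011 Δ1=0000111 Δ2=0000101 Δ3=1100101 | 3Δ
t=5: Δ0=1100101 Δ1=1100001 | 1Δ
t=6: Δ0=1100001 Δ1=1100101 Δ2=1100111 Δ3=0000111 | 3Δ
t=7: Δ0=0000111 Δ1=0000011 | 1Δ
t=8: Δ0=0000011 Δ1=0000111 Δ2=0000101 Δ3=1100101 | 3Δ
t=9: Δ0=1100101 Δ1=1100001 | 1Δ
t=10: Δ0=1100001 Δ1=1100101 Δ2=1100111 Δ3=0000111 | 3Δ
t=11: Δ0=0000111 Δ1=0000011 | 1Δ
t=12: Δ0=0000011 Δ1=0000111 Δ2=0000101 Δ3=1100101 | 3Δ
t=13: Δ0=1100101 Δ1=1100001 | 1Δ
t=14: Δ0=1100001 Δ1=1100101 Δ2=1100111 Δ3=0000111 | 3Δ
t=15: Δ0=0000111 Δ1=0000011 | 1Δ
t=16: Δ0=0000011 Δ1=0000111 Δ2=0000101 Δ3=1100101 | 3Δ

3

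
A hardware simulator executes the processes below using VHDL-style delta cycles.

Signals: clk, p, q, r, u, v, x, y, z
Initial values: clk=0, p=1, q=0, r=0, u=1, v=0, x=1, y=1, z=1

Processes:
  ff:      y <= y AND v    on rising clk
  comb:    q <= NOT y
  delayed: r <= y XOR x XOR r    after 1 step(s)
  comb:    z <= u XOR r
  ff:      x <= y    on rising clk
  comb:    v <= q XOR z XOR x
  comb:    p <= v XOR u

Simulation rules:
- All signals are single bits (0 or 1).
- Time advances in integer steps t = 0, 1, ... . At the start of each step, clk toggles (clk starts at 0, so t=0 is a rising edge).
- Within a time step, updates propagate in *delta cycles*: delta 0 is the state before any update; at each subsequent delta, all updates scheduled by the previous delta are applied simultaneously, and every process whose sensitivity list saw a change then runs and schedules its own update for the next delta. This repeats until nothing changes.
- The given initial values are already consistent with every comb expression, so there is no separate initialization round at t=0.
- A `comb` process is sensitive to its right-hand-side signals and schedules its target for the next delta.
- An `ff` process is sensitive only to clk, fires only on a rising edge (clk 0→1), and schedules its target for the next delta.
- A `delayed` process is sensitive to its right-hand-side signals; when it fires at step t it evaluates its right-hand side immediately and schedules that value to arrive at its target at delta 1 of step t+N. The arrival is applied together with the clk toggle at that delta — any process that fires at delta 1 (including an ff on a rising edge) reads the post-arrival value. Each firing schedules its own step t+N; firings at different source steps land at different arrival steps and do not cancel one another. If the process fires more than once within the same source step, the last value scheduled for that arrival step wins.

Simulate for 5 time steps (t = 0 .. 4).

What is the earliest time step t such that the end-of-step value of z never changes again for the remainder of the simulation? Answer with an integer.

[bits: v,q,y,u,x,clk,z,p,r]
t=0: Δ0=001110110 Δ1=001111110 Δ2=000111110 Δ3=010111110 Δ4=110111110 Δ5=110111100 | 5Δ
t=1: Δ0=110111100 Δ1=110110101 Δ2=110110001 Δ3=010110001 Δ4=010110011 | 4Δ
t=2: Δ0=010110011 Δ1=010111010 Δ2=010101110 | 2Δ
t=3: Δ0=010101110 Δ1=010100110 | 1Δ
t=4: Δ0=010100110 Δ1=010101110 | 1Δ

2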